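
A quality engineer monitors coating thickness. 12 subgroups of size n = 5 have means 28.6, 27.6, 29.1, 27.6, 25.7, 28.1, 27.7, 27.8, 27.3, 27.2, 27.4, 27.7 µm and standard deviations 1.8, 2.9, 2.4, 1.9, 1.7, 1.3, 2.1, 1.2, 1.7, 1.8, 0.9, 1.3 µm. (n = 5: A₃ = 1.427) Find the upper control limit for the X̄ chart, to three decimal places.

X̄̄ = (28.6 + 27.6 + 29.1 + 27.6 + 25.7 + 28.1 + 27.7 + 27.8 + 27.3 + 27.2 + 27.4 + 27.7) / 12 = 27.6500
s̄ = (1.8 + 2.9 + 2.4 + 1.9 + 1.7 + 1.3 + 2.1 + 1.2 + 1.7 + 1.8 + 0.9 + 1.3) / 12 = 1.7500
UCL = X̄̄ + A₃·s̄ = 27.6500 + 1.427 × 1.7500 = 30.1473

30.147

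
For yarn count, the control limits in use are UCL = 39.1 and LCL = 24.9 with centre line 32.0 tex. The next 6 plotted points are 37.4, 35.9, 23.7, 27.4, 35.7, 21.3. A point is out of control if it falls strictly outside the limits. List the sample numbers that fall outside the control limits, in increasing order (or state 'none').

Compare each point to [24.9, 39.1]: sample 3 = 23.7 < LCL; sample 6 = 21.3 < LCL.

3, 6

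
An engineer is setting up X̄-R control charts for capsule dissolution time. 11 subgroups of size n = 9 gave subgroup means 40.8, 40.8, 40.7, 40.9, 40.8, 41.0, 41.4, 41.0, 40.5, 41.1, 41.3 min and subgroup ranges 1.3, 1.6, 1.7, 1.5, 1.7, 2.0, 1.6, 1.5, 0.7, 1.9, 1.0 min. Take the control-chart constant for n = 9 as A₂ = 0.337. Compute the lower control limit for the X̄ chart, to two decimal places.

40.43

X̄̄ = (40.8 + 40.8 + 40.7 + 40.9 + 40.8 + 41.0 + 41.4 + 41.0 + 40.5 + 41.1 + 41.3) / 11 = 450.3000 / 11 = 40.9364
R̄ = (1.3 + 1.6 + 1.7 + 1.5 + 1.7 + 2.0 + 1.6 + 1.5 + 0.7 + 1.9 + 1.0) / 11 = 16.5000 / 11 = 1.5000
LCL = X̄̄ − A₂·R̄ = 40.9364 − 0.337 × 1.5000 = 40.4309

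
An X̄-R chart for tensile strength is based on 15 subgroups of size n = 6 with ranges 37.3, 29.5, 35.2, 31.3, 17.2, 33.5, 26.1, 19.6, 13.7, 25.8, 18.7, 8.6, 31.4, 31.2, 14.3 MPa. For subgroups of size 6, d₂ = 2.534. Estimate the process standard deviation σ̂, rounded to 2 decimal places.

9.82

R̄ = (37.3 + 29.5 + 35.2 + 31.3 + 17.2 + 33.5 + 26.1 + 19.6 + 13.7 + 25.8 + 18.7 + 8.6 + 31.4 + 31.2 + 14.3) / 15 = 24.8933
σ̂ = R̄ / d₂ = 24.8933 / 2.534 = 9.8237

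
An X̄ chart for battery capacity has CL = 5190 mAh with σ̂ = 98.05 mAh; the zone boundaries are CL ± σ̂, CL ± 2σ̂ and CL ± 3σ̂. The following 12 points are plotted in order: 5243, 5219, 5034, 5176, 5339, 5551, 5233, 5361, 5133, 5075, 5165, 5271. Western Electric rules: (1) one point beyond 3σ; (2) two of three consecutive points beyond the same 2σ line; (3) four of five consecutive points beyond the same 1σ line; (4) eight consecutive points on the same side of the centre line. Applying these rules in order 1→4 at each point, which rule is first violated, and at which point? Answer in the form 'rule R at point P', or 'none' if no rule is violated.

rule 1 at point 6

Zone of each point (C = within 1σ̂, B = 1σ̂–2σ̂, A = 2σ̂–3σ̂, * = beyond 3σ̂; sign = side of CL): 1:+C, 2:+C, 3:-B, 4:-C, 5:+B, 6:+*, 7:+C, 8:+B, 9:-C, 10:-B, 11:-C, 12:+C
Rule 1 (one point beyond the 3σ limits) is satisfied at point 6.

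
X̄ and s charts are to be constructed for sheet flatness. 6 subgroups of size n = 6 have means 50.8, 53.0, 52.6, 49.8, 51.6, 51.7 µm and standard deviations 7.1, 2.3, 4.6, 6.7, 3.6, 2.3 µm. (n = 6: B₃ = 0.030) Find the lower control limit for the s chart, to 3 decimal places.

0.133

s̄ = (7.1 + 2.3 + 4.6 + 6.7 + 3.6 + 2.3) / 6 = 4.4333
LCL_s = B₃·s̄ = 0.030 × 4.4333 = 0.1330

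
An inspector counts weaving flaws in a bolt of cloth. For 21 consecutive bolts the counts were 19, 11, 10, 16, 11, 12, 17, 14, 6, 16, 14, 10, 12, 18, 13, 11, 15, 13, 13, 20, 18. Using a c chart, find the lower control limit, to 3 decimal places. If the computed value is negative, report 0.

2.633

c̄ = (19 + 11 + 10 + 16 + 11 + 12 + 17 + 14 + 6 + 16 + 14 + 10 + 12 + 18 + 13 + 11 + 15 + 13 + 13 + 20 + 18) / 21 = 289 / 21 = 13.7619
LCL = c̄ − 3√c̄ = 13.7619 − 3 × 3.7097 = 2.6328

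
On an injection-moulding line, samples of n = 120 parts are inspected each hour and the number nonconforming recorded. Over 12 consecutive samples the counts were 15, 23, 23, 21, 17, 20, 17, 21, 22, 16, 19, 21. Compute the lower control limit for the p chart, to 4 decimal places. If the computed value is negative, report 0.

p̄ = Σdᵢ / (k·n) = 235 / (12 × 120) = 0.16319
LCL = p̄ − 3·√(p̄(1−p̄)/n) = 0.16319 − 3 × 0.03373 = 0.06199

0.0620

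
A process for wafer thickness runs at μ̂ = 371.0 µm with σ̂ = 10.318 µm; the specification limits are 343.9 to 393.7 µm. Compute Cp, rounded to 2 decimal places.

Cp = (USL − LSL) / (6σ̂) = (393.7 − 343.9) / (6 × 10.318) = 49.8000 / 61.9080 = 0.8044

0.80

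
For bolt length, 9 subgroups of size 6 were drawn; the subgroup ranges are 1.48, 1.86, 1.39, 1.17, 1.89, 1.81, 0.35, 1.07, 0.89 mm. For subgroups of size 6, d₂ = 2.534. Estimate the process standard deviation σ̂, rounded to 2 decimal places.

R̄ = (1.48 + 1.86 + 1.39 + 1.17 + 1.89 + 1.81 + 0.35 + 1.07 + 0.89) / 9 = 1.3233
σ̂ = R̄ / d₂ = 1.3233 / 2.534 = 0.5222

0.52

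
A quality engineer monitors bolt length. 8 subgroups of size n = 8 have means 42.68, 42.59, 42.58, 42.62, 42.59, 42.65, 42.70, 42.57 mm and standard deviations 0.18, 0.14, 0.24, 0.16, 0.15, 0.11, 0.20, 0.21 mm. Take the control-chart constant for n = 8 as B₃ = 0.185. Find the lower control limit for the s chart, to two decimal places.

0.03

s̄ = (0.18 + 0.14 + 0.24 + 0.16 + 0.15 + 0.11 + 0.20 + 0.21) / 8 = 0.1737
LCL_s = B₃·s̄ = 0.185 × 0.1737 = 0.0321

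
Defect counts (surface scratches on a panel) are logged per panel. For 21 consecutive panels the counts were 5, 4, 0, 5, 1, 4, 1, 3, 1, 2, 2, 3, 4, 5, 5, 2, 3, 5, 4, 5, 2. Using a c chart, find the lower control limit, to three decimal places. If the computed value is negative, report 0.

0.000

c̄ = (5 + 4 + 0 + 5 + 1 + 4 + 1 + 3 + 1 + 2 + 2 + 3 + 4 + 5 + 5 + 2 + 3 + 5 + 4 + 5 + 2) / 21 = 66 / 21 = 3.1429
LCL = c̄ − 3√c̄ = 3.1429 − 3 × 1.7728 = -2.1756 → 0 (cannot be negative)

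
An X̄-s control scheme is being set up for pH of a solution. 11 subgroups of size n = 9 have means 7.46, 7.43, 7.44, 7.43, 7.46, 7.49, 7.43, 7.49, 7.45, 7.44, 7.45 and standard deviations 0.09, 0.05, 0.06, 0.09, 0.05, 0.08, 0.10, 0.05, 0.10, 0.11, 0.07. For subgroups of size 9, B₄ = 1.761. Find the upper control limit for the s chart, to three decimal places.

s̄ = (0.09 + 0.05 + 0.06 + 0.09 + 0.05 + 0.08 + 0.10 + 0.05 + 0.10 + 0.11 + 0.07) / 11 = 0.0773
UCL_s = B₄·s̄ = 1.761 × 0.0773 = 0.1361

0.136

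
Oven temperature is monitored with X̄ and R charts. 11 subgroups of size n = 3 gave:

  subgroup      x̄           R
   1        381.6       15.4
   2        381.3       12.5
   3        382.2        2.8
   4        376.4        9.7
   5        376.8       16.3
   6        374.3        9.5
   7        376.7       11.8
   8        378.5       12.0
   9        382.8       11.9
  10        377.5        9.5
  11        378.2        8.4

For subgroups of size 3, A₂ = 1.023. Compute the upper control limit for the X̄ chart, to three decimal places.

389.896

X̄̄ = (381.6 + 381.3 + 382.2 + 376.4 + 376.8 + 374.3 + 376.7 + 378.5 + 382.8 + 377.5 + 378.2) / 11 = 4166.3000 / 11 = 378.7545
R̄ = (15.4 + 12.5 + 2.8 + 9.7 + 16.3 + 9.5 + 11.8 + 12.0 + 11.9 + 9.5 + 8.4) / 11 = 119.8000 / 11 = 10.8909
UCL = X̄̄ + A₂·R̄ = 378.7545 + 1.023 × 10.8909 = 389.8959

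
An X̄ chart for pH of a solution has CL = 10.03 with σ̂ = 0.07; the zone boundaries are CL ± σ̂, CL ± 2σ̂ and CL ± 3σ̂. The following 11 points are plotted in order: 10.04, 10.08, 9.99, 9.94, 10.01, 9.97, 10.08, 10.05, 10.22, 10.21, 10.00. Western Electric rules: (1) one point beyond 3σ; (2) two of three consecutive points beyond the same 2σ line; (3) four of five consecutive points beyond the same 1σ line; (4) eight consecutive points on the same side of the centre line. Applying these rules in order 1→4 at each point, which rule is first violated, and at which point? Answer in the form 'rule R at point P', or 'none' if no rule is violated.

rule 2 at point 10

Zone of each point (C = within 1σ̂, B = 1σ̂–2σ̂, A = 2σ̂–3σ̂, * = beyond 3σ̂; sign = side of CL): 1:+C, 2:+C, 3:-C, 4:-B, 5:-C, 6:-C, 7:+C, 8:+C, 9:+A, 10:+A, 11:-C
Rule 2 (two of three consecutive points beyond the same 2σ limit) is satisfied at point 10.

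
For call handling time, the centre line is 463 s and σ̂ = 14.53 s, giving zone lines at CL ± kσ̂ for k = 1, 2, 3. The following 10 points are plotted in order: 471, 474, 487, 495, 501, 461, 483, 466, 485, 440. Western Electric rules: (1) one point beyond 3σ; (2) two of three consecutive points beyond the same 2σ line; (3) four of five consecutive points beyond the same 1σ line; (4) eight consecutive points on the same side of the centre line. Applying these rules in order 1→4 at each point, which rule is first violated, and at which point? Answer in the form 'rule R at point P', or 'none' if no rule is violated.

rule 2 at point 5

Zone of each point (C = within 1σ̂, B = 1σ̂–2σ̂, A = 2σ̂–3σ̂, * = beyond 3σ̂; sign = side of CL): 1:+C, 2:+C, 3:+B, 4:+A, 5:+A, 6:-C, 7:+B, 8:+C, 9:+B, 10:-B
Rule 2 (two of three consecutive points beyond the same 2σ limit) is satisfied at point 5.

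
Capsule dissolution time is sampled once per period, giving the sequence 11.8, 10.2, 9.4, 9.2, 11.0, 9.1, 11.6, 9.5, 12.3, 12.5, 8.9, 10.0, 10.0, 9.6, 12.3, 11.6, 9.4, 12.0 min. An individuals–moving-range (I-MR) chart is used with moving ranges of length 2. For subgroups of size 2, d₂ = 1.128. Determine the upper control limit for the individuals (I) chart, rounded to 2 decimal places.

14.83

X̄ = (11.8 + 10.2 + 9.4 + 9.2 + 11.0 + 9.1 + 11.6 + 9.5 + 12.3 + 12.5 + 8.9 + 10.0 + 10.0 + 9.6 + 12.3 + 11.6 + 9.4 + 12.0) / 18 = 10.5778
Moving ranges: 1.6, 0.8, 0.2, 1.8, 1.9, 2.5, 2.1, 2.8, 0.2, 3.6, 1.1, 0.0, 0.4, 2.7, 0.7, 2.2, 2.6; M̄R̄ = 27.2000 / 17 = 1.6000
UCL = X̄ + 3·M̄R̄/d₂ = 10.5778 + 3 × 1.6000 / 1.128 = 14.8331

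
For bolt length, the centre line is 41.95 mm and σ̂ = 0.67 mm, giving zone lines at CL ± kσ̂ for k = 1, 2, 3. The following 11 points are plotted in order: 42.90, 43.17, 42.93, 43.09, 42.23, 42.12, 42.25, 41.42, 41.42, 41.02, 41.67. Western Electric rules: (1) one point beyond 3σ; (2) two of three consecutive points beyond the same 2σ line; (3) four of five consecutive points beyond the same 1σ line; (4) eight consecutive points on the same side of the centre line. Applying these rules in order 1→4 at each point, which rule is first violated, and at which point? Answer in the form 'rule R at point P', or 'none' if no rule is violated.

rule 3 at point 4

Zone of each point (C = within 1σ̂, B = 1σ̂–2σ̂, A = 2σ̂–3σ̂, * = beyond 3σ̂; sign = side of CL): 1:+B, 2:+B, 3:+B, 4:+B, 5:+C, 6:+C, 7:+C, 8:-C, 9:-C, 10:-B, 11:-C
Rule 3 (four of five consecutive points beyond the same 1σ limit) is satisfied at point 4.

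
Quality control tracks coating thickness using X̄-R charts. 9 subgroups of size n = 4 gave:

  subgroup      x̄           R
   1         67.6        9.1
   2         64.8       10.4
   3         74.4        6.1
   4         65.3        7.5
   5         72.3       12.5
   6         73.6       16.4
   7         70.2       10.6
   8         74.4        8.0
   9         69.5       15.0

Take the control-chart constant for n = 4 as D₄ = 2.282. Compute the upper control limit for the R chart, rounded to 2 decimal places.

24.24

R̄ = (9.1 + 10.4 + 6.1 + 7.5 + 12.5 + 16.4 + 10.6 + 8.0 + 15.0) / 9 = 95.6000 / 9 = 10.6222
UCL_R = D₄·R̄ = 2.282 × 10.6222 = 24.2399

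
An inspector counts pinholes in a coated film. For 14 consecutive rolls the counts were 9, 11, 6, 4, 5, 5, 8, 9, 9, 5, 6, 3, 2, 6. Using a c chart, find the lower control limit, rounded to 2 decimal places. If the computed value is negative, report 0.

0.00

c̄ = (9 + 11 + 6 + 4 + 5 + 5 + 8 + 9 + 9 + 5 + 6 + 3 + 2 + 6) / 14 = 88 / 14 = 6.2857
LCL = c̄ − 3√c̄ = 6.2857 − 3 × 2.5071 = -1.2357 → 0 (cannot be negative)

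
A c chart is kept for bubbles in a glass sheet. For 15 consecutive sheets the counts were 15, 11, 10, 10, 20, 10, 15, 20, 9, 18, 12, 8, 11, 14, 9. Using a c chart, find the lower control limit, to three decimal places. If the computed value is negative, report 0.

c̄ = (15 + 11 + 10 + 10 + 20 + 10 + 15 + 20 + 9 + 18 + 12 + 8 + 11 + 14 + 9) / 15 = 192 / 15 = 12.8000
LCL = c̄ − 3√c̄ = 12.8000 − 3 × 3.5777 = 2.0669

2.067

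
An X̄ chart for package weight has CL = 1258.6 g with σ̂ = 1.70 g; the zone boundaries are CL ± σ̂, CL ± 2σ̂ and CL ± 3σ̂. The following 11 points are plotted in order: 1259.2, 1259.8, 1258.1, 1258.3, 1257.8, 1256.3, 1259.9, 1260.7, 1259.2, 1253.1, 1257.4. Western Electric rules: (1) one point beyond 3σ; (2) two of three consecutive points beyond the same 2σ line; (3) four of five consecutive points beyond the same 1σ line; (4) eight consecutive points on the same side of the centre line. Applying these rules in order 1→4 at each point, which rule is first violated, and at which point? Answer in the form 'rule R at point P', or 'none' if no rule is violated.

Zone of each point (C = within 1σ̂, B = 1σ̂–2σ̂, A = 2σ̂–3σ̂, * = beyond 3σ̂; sign = side of CL): 1:+C, 2:+C, 3:-C, 4:-C, 5:-C, 6:-B, 7:+C, 8:+B, 9:+C, 10:-*, 11:-C
Rule 1 (one point beyond the 3σ limits) is satisfied at point 10.

rule 1 at point 10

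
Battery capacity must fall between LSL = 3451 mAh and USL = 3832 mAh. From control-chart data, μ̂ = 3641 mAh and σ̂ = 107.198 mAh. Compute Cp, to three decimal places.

0.592

Cp = (USL − LSL) / (6σ̂) = (3832 − 3451) / (6 × 107.198) = 381.0000 / 643.1880 = 0.5924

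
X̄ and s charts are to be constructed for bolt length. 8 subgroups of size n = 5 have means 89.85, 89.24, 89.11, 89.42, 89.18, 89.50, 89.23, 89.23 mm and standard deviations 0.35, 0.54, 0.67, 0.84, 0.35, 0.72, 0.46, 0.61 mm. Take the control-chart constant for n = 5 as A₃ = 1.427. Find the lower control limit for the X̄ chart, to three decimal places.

X̄̄ = (89.85 + 89.24 + 89.11 + 89.42 + 89.18 + 89.50 + 89.23 + 89.23) / 8 = 89.3450
s̄ = (0.35 + 0.54 + 0.67 + 0.84 + 0.35 + 0.72 + 0.46 + 0.61) / 8 = 0.5675
LCL = X̄̄ − A₃·s̄ = 89.3450 − 1.427 × 0.5675 = 88.5352

88.535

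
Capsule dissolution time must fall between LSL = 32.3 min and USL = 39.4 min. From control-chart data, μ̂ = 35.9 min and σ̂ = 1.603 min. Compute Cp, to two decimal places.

0.74

Cp = (USL − LSL) / (6σ̂) = (39.4 − 32.3) / (6 × 1.603) = 7.1000 / 9.6180 = 0.7382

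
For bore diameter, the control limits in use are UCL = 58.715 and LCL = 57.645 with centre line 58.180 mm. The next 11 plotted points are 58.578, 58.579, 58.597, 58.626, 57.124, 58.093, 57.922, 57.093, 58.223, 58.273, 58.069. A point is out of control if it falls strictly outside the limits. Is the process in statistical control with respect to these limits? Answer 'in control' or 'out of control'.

Compare each point to [57.645, 58.715]: sample 5 = 57.124 < LCL; sample 8 = 57.093 < LCL.

out of control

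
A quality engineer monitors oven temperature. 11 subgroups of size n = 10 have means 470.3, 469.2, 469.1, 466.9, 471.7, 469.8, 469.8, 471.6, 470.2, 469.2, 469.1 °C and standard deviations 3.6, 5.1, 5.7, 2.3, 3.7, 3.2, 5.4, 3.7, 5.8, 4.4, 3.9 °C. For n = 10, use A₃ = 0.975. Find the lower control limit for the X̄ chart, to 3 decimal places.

X̄̄ = (470.3 + 469.2 + 469.1 + 466.9 + 471.7 + 469.8 + 469.8 + 471.6 + 470.2 + 469.2 + 469.1) / 11 = 469.7182
s̄ = (3.6 + 5.1 + 5.7 + 2.3 + 3.7 + 3.2 + 5.4 + 3.7 + 5.8 + 4.4 + 3.9) / 11 = 4.2545
LCL = X̄̄ − A₃·s̄ = 469.7182 − 0.975 × 4.2545 = 465.5700

465.570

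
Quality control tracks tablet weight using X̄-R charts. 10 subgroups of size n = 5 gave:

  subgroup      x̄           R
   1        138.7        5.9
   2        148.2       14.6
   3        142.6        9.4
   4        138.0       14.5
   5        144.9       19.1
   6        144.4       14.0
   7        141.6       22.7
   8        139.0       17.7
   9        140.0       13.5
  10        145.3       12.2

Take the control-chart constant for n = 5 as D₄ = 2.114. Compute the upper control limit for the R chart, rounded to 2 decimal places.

R̄ = (5.9 + 14.6 + 9.4 + 14.5 + 19.1 + 14.0 + 22.7 + 17.7 + 13.5 + 12.2) / 10 = 143.6000 / 10 = 14.3600
UCL_R = D₄·R̄ = 2.114 × 14.3600 = 30.3570

30.36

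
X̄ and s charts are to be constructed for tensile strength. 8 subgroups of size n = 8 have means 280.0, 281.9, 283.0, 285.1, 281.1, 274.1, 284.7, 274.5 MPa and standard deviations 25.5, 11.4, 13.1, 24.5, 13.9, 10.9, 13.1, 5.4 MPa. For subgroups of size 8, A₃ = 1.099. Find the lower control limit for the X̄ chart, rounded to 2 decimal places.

264.37

X̄̄ = (280.0 + 281.9 + 283.0 + 285.1 + 281.1 + 274.1 + 284.7 + 274.5) / 8 = 280.5500
s̄ = (25.5 + 11.4 + 13.1 + 24.5 + 13.9 + 10.9 + 13.1 + 5.4) / 8 = 14.7250
LCL = X̄̄ − A₃·s̄ = 280.5500 − 1.099 × 14.7250 = 264.3672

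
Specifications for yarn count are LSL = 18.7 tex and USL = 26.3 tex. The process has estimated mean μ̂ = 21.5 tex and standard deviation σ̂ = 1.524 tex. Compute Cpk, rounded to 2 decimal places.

Cpu = (USL − μ̂) / (3σ̂) = (26.3 − 21.5) / (3 × 1.524) = 1.0499; Cpl = (μ̂ − LSL) / (3σ̂) = (21.5 − 18.7) / (3 × 1.524) = 0.6124; Cpk = min(Cpu, Cpl) = 0.6124

0.61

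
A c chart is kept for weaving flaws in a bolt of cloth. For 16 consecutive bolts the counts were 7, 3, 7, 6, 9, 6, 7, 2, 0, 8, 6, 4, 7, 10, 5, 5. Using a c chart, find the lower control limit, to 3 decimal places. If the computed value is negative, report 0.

0.000

c̄ = (7 + 3 + 7 + 6 + 9 + 6 + 7 + 2 + 0 + 8 + 6 + 4 + 7 + 10 + 5 + 5) / 16 = 92 / 16 = 5.7500
LCL = c̄ − 3√c̄ = 5.7500 − 3 × 2.3979 = -1.4437 → 0 (cannot be negative)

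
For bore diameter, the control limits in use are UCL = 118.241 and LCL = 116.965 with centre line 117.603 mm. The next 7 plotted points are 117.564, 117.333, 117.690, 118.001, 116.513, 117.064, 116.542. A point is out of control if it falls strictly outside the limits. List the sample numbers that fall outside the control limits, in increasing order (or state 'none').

Compare each point to [116.965, 118.241]: sample 5 = 116.513 < LCL; sample 7 = 116.542 < LCL.

5, 7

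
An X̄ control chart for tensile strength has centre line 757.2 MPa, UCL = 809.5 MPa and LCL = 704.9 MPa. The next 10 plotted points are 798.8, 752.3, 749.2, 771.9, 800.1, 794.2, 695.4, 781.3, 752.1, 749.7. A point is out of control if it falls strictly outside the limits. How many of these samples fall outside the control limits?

1

Compare each point to [704.9, 809.5]: sample 7 = 695.4 < LCL.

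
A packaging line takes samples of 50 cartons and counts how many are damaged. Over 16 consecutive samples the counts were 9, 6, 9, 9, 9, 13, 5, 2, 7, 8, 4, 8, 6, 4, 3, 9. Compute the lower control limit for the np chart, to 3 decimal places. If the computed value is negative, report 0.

p̄ = Σdᵢ / (k·n) = 111 / (16 × 50) = 0.13875
LCL = np̄ − 3·√(np̄(1−p̄)) = 6.9375 − 3 × 2.4444 = -0.3956 → 0 (negative, so LCL = 0)

0.000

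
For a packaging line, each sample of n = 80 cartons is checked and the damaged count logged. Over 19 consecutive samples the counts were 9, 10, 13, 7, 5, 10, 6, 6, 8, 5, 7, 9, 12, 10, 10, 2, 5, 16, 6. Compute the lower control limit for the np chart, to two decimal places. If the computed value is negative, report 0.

0.07

p̄ = Σdᵢ / (k·n) = 156 / (19 × 80) = 0.10263
LCL = np̄ − 3·√(np̄(1−p̄)) = 8.2105 − 3 × 2.7144 = 0.0674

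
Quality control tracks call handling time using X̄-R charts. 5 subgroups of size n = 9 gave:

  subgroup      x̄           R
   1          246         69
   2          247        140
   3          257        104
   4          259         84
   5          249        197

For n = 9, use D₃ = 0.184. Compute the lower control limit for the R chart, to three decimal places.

R̄ = (69 + 140 + 104 + 84 + 197) / 5 = 594.0000 / 5 = 118.8000
LCL_R = D₃·R̄ = 0.184 × 118.8000 = 21.8592

21.859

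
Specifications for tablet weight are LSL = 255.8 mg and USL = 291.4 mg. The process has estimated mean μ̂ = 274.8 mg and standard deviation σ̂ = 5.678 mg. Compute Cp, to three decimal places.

1.045

Cp = (USL − LSL) / (6σ̂) = (291.4 − 255.8) / (6 × 5.678) = 35.6000 / 34.0680 = 1.0450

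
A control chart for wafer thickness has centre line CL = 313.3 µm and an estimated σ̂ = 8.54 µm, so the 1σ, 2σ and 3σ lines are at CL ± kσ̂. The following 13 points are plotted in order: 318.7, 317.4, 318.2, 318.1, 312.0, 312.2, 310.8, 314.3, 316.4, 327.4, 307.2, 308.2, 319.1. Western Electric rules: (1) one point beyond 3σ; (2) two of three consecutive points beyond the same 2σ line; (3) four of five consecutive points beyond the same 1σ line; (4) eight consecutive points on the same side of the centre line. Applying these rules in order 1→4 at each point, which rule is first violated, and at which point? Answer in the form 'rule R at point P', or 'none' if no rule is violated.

Zone of each point (C = within 1σ̂, B = 1σ̂–2σ̂, A = 2σ̂–3σ̂, * = beyond 3σ̂; sign = side of CL): 1:+C, 2:+C, 3:+C, 4:+C, 5:-C, 6:-C, 7:-C, 8:+C, 9:+C, 10:+B, 11:-C, 12:-C, 13:+C
No rule fires across all 13 points.

none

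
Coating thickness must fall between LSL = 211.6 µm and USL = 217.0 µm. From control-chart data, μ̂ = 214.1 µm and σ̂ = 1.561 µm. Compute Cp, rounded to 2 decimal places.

0.58

Cp = (USL − LSL) / (6σ̂) = (217.0 − 211.6) / (6 × 1.561) = 5.4000 / 9.3660 = 0.5766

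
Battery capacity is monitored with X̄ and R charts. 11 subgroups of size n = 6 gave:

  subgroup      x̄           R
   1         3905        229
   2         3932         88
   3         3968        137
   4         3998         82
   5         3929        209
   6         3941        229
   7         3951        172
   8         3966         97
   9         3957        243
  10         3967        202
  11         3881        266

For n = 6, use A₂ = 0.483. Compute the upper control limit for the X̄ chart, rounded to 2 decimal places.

X̄̄ = (3905 + 3932 + 3968 + 3998 + 3929 + 3941 + 3951 + 3966 + 3957 + 3967 + 3881) / 11 = 43395.0000 / 11 = 3945.0000
R̄ = (229 + 88 + 137 + 82 + 209 + 229 + 172 + 97 + 243 + 202 + 266) / 11 = 1954.0000 / 11 = 177.6364
UCL = X̄̄ + A₂·R̄ = 3945.0000 + 0.483 × 177.6364 = 4030.7984

4030.80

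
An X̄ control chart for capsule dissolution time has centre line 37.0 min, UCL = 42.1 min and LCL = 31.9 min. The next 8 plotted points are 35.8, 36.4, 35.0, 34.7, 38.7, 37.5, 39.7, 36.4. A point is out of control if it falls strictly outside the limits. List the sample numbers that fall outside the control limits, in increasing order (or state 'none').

none

All 8 points lie within [31.9, 42.1].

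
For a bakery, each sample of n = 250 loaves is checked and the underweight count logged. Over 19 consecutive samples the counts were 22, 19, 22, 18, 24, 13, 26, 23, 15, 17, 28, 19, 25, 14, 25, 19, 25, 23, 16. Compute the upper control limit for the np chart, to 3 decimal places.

33.752

p̄ = Σdᵢ / (k·n) = 393 / (19 × 250) = 0.08274
UCL = np̄ + 3·√(np̄(1−p̄)) = 20.6842 + 3 × √(20.6842×0.91726) = 20.6842 + 3 × 4.3558 = 33.7516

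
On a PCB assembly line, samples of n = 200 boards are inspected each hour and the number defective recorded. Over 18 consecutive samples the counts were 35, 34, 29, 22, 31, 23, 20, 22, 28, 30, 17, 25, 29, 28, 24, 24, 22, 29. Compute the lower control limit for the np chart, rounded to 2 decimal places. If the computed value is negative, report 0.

p̄ = Σdᵢ / (k·n) = 472 / (18 × 200) = 0.13111
LCL = np̄ − 3·√(np̄(1−p̄)) = 26.2222 − 3 × 4.7733 = 11.9024

11.90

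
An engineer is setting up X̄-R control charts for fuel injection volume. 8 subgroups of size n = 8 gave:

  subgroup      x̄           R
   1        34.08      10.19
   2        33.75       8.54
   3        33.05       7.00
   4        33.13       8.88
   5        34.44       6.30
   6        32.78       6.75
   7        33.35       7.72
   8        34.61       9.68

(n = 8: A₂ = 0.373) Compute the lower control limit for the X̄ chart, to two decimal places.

30.62

X̄̄ = (34.08 + 33.75 + 33.05 + 33.13 + 34.44 + 32.78 + 33.35 + 34.61) / 8 = 269.1900 / 8 = 33.6487
R̄ = (10.19 + 8.54 + 7.00 + 8.88 + 6.30 + 6.75 + 7.72 + 9.68) / 8 = 65.0600 / 8 = 8.1325
LCL = X̄̄ − A₂·R̄ = 33.6487 − 0.373 × 8.1325 = 30.6153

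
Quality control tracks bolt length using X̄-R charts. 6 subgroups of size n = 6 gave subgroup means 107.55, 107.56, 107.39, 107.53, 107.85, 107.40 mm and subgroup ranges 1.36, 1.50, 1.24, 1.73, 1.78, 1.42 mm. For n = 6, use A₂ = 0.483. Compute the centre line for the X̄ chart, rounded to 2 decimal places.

X̄̄ = (107.55 + 107.56 + 107.39 + 107.53 + 107.85 + 107.40) / 6 = 645.2800 / 6 = 107.5467
CL = X̄̄ = 107.5467

107.55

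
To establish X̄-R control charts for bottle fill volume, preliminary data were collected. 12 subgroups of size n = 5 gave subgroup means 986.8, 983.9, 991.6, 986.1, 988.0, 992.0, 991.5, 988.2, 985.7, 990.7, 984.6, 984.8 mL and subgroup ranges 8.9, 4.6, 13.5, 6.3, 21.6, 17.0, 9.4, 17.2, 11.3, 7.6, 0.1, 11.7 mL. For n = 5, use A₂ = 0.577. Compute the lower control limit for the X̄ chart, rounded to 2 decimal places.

X̄̄ = (986.8 + 983.9 + 991.6 + 986.1 + 988.0 + 992.0 + 991.5 + 988.2 + 985.7 + 990.7 + 984.6 + 984.8) / 12 = 11853.9000 / 12 = 987.8250
R̄ = (8.9 + 4.6 + 13.5 + 6.3 + 21.6 + 17.0 + 9.4 + 17.2 + 11.3 + 7.6 + 0.1 + 11.7) / 12 = 129.2000 / 12 = 10.7667
LCL = X̄̄ − A₂·R̄ = 987.8250 − 0.577 × 10.7667 = 981.6126

981.61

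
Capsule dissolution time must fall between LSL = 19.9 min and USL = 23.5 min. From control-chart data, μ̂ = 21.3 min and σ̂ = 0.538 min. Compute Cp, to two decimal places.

Cp = (USL − LSL) / (6σ̂) = (23.5 − 19.9) / (6 × 0.538) = 3.6000 / 3.2280 = 1.1152

1.12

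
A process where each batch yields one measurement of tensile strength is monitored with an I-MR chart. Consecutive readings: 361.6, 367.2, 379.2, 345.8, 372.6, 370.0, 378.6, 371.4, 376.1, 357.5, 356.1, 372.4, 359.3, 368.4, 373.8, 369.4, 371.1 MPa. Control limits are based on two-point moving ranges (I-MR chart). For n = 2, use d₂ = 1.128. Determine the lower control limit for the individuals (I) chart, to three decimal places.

339.269

X̄ = (361.6 + 367.2 + 379.2 + 345.8 + 372.6 + 370.0 + 378.6 + 371.4 + 376.1 + 357.5 + 356.1 + 372.4 + 359.3 + 368.4 + 373.8 + 369.4 + 371.1) / 17 = 367.6765
Moving ranges: 5.6, 12.0, 33.4, 26.8, 2.6, 8.6, 7.2, 4.7, 18.6, 1.4, 16.3, 13.1, 9.1, 5.4, 4.4, 1.7; M̄R̄ = 170.9000 / 16 = 10.6813
LCL = X̄ − 3·M̄R̄/d₂ = 367.6765 − 3 × 10.6813 / 1.128 = 339.2689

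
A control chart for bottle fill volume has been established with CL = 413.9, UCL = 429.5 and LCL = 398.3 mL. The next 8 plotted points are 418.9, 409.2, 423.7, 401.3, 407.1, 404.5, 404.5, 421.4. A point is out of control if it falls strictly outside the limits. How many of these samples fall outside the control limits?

0

All 8 points lie within [398.3, 429.5].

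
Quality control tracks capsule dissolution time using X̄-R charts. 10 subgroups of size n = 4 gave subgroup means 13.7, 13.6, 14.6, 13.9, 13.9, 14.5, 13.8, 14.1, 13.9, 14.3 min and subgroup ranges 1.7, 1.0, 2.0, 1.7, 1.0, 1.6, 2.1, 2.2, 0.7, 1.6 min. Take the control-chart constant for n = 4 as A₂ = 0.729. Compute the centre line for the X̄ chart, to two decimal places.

X̄̄ = (13.7 + 13.6 + 14.6 + 13.9 + 13.9 + 14.5 + 13.8 + 14.1 + 13.9 + 14.3) / 10 = 140.3000 / 10 = 14.0300
CL = X̄̄ = 14.0300

14.03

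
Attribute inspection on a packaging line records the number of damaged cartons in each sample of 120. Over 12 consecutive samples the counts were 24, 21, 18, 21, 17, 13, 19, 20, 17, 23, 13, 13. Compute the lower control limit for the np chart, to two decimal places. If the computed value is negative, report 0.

p̄ = Σdᵢ / (k·n) = 219 / (12 × 120) = 0.15208
LCL = np̄ − 3·√(np̄(1−p̄)) = 18.2500 − 3 × 3.9338 = 6.4487

6.45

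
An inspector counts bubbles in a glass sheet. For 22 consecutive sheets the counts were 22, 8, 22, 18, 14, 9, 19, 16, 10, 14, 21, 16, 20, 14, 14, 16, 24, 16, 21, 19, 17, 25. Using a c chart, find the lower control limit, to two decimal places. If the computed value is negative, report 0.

4.66

c̄ = (22 + 8 + 22 + 18 + 14 + 9 + 19 + 16 + 10 + 14 + 21 + 16 + 20 + 14 + 14 + 16 + 24 + 16 + 21 + 19 + 17 + 25) / 22 = 375 / 22 = 17.0455
LCL = c̄ − 3√c̄ = 17.0455 − 3 × 4.1286 = 4.6596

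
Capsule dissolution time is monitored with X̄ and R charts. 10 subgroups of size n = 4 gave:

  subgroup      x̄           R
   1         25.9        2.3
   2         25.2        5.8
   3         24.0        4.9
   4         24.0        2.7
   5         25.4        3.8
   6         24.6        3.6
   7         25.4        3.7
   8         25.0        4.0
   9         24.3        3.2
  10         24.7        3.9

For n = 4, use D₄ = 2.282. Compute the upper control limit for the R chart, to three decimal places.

8.649

R̄ = (2.3 + 5.8 + 4.9 + 2.7 + 3.8 + 3.6 + 3.7 + 4.0 + 3.2 + 3.9) / 10 = 37.9000 / 10 = 3.7900
UCL_R = D₄·R̄ = 2.282 × 3.7900 = 8.6488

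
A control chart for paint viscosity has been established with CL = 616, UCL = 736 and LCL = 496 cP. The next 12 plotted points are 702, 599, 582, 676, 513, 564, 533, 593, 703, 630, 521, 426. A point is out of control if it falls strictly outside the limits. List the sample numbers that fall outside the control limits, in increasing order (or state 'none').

12

Compare each point to [496, 736]: sample 12 = 426 < LCL.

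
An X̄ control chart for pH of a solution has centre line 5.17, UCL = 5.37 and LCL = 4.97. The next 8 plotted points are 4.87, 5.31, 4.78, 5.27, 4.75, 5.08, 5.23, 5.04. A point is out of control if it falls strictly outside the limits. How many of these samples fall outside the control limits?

Compare each point to [4.97, 5.37]: sample 1 = 4.87 < LCL; sample 3 = 4.78 < LCL; sample 5 = 4.75 < LCL.

3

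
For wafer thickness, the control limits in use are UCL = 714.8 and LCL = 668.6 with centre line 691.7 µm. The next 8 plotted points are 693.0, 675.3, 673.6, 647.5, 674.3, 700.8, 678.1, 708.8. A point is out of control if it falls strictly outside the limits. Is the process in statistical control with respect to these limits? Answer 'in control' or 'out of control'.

Compare each point to [668.6, 714.8]: sample 4 = 647.5 < LCL.

out of control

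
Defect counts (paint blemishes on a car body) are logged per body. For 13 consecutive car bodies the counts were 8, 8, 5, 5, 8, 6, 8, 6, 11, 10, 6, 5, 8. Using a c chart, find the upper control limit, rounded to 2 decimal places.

15.30

c̄ = (8 + 8 + 5 + 5 + 8 + 6 + 8 + 6 + 11 + 10 + 6 + 5 + 8) / 13 = 94 / 13 = 7.2308
UCL = c̄ + 3√c̄ = 7.2308 + 3 × √7.2308 = 7.2308 + 3 × 2.6890 = 15.2978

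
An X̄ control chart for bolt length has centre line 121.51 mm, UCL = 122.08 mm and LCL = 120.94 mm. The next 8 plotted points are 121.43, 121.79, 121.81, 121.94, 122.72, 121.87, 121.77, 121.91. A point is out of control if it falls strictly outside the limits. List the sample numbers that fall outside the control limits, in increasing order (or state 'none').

Compare each point to [120.94, 122.08]: sample 5 = 122.72 > UCL.

5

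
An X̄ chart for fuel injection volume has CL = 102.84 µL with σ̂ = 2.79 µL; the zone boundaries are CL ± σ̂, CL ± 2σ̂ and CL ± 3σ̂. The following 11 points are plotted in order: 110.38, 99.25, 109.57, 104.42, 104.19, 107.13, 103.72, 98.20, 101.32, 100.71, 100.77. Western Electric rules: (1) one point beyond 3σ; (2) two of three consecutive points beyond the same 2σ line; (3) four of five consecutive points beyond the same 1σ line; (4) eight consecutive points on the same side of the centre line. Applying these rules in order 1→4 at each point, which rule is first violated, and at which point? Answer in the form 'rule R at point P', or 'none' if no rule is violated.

rule 2 at point 3

Zone of each point (C = within 1σ̂, B = 1σ̂–2σ̂, A = 2σ̂–3σ̂, * = beyond 3σ̂; sign = side of CL): 1:+A, 2:-B, 3:+A, 4:+C, 5:+C, 6:+B, 7:+C, 8:-B, 9:-C, 10:-C, 11:-C
Rule 2 (two of three consecutive points beyond the same 2σ limit) is satisfied at point 3.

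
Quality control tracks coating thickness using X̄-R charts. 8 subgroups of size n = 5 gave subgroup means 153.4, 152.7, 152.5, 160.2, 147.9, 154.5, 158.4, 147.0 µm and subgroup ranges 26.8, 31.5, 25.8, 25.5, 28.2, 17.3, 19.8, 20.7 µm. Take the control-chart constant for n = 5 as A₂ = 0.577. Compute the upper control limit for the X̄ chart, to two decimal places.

X̄̄ = (153.4 + 152.7 + 152.5 + 160.2 + 147.9 + 154.5 + 158.4 + 147.0) / 8 = 1226.6000 / 8 = 153.3250
R̄ = (26.8 + 31.5 + 25.8 + 25.5 + 28.2 + 17.3 + 19.8 + 20.7) / 8 = 195.6000 / 8 = 24.4500
UCL = X̄̄ + A₂·R̄ = 153.3250 + 0.577 × 24.4500 = 167.4326

167.43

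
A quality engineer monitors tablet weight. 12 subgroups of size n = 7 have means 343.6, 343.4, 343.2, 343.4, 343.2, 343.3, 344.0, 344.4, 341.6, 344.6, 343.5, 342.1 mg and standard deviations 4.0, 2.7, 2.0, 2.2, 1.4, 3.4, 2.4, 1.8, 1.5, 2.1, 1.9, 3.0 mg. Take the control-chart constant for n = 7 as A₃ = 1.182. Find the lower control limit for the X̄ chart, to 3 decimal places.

X̄̄ = (343.6 + 343.4 + 343.2 + 343.4 + 343.2 + 343.3 + 344.0 + 344.4 + 341.6 + 344.6 + 343.5 + 342.1) / 12 = 343.3583
s̄ = (4.0 + 2.7 + 2.0 + 2.2 + 1.4 + 3.4 + 2.4 + 1.8 + 1.5 + 2.1 + 1.9 + 3.0) / 12 = 2.3667
LCL = X̄̄ − A₃·s̄ = 343.3583 − 1.182 × 2.3667 = 340.5609

340.561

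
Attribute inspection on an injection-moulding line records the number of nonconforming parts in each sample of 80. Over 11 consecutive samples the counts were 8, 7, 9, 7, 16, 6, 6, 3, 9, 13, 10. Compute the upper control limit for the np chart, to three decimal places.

p̄ = Σdᵢ / (k·n) = 94 / (11 × 80) = 0.10682
UCL = np̄ + 3·√(np̄(1−p̄)) = 8.5455 + 3 × √(8.5455×0.89318) = 8.5455 + 3 × 2.7627 = 16.8336

16.834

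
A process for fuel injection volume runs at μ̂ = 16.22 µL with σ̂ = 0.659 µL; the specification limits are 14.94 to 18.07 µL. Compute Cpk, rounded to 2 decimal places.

0.65

Cpu = (USL − μ̂) / (3σ̂) = (18.07 − 16.22) / (3 × 0.659) = 0.9358; Cpl = (μ̂ − LSL) / (3σ̂) = (16.22 − 14.94) / (3 × 0.659) = 0.6474; Cpk = min(Cpu, Cpl) = 0.6474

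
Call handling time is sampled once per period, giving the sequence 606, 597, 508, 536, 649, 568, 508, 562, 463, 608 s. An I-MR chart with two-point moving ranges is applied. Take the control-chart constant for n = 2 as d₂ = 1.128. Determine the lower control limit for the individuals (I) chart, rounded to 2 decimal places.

360.15

X̄ = (606 + 597 + 508 + 536 + 649 + 568 + 508 + 562 + 463 + 608) / 10 = 560.5000
Moving ranges: 9, 89, 28, 113, 81, 60, 54, 99, 145; M̄R̄ = 678.0000 / 9 = 75.3333
LCL = X̄ − 3·M̄R̄/d₂ = 560.5000 − 3 × 75.3333 / 1.128 = 360.1454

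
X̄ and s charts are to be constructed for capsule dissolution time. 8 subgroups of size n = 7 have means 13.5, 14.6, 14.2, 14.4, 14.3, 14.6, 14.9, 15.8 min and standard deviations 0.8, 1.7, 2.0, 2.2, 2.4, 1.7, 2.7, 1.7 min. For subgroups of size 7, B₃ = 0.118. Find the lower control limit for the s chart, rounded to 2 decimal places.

0.22

s̄ = (0.8 + 1.7 + 2.0 + 2.2 + 2.4 + 1.7 + 2.7 + 1.7) / 8 = 1.9000
LCL_s = B₃·s̄ = 0.118 × 1.9000 = 0.2242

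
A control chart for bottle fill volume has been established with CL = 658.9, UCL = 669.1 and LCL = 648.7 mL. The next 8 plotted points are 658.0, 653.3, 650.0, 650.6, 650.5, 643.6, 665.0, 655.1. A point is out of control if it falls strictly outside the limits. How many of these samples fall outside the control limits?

Compare each point to [648.7, 669.1]: sample 6 = 643.6 < LCL.

1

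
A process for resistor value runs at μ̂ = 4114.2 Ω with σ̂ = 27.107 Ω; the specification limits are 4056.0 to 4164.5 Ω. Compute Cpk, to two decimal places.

0.62

Cpu = (USL − μ̂) / (3σ̂) = (4164.5 − 4114.2) / (3 × 27.107) = 0.6185; Cpl = (μ̂ − LSL) / (3σ̂) = (4114.2 − 4056.0) / (3 × 27.107) = 0.7157; Cpk = min(Cpu, Cpl) = 0.6185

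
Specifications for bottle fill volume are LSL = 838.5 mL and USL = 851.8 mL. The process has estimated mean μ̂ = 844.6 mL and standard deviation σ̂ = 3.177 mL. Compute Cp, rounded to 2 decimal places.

0.70

Cp = (USL − LSL) / (6σ̂) = (851.8 − 838.5) / (6 × 3.177) = 13.3000 / 19.0620 = 0.6977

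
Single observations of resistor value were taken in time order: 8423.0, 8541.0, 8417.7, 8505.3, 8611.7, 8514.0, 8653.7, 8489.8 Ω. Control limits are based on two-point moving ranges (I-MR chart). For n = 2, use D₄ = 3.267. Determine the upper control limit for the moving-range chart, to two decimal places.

390.45

Moving ranges: 118.0, 123.3, 87.6, 106.4, 97.7, 139.7, 163.9; M̄R̄ = 836.6000 / 7 = 119.5143
UCL_MR = D₄·M̄R̄ = 3.267 × 119.5143 = 390.4532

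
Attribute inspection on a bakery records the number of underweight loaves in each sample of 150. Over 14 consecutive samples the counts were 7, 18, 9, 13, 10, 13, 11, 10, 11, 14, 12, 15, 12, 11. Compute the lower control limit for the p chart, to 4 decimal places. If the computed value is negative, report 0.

p̄ = Σdᵢ / (k·n) = 166 / (14 × 150) = 0.07905
LCL = p̄ − 3·√(p̄(1−p̄)/n) = 0.07905 − 3 × 0.02203 = 0.01296

0.0130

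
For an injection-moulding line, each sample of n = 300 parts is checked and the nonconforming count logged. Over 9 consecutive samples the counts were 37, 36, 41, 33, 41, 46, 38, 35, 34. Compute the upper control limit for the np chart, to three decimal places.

55.150

p̄ = Σdᵢ / (k·n) = 341 / (9 × 300) = 0.12630
UCL = np̄ + 3·√(np̄(1−p̄)) = 37.8889 + 3 × √(37.8889×0.87370) = 37.8889 + 3 × 5.7536 = 55.1496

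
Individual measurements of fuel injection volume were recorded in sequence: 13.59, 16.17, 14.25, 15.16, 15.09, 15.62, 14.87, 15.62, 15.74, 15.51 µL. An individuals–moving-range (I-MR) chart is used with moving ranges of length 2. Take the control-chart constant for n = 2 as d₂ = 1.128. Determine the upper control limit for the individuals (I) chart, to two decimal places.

X̄ = (13.59 + 16.17 + 14.25 + 15.16 + 15.09 + 15.62 + 14.87 + 15.62 + 15.74 + 15.51) / 10 = 15.1620
Moving ranges: 2.58, 1.92, 0.91, 0.07, 0.53, 0.75, 0.75, 0.12, 0.23; M̄R̄ = 7.8600 / 9 = 0.8733
UCL = X̄ + 3·M̄R̄/d₂ = 15.1620 + 3 × 0.8733 / 1.128 = 17.4847

17.48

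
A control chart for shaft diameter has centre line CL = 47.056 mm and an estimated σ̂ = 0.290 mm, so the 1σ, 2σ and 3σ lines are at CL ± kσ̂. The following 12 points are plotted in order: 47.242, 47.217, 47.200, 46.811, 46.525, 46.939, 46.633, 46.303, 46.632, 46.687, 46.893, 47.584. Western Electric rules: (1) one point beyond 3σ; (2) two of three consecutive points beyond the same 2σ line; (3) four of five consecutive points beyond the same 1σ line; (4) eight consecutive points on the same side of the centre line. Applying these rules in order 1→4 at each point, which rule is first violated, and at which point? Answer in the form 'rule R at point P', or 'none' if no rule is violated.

Zone of each point (C = within 1σ̂, B = 1σ̂–2σ̂, A = 2σ̂–3σ̂, * = beyond 3σ̂; sign = side of CL): 1:+C, 2:+C, 3:+C, 4:-C, 5:-B, 6:-C, 7:-B, 8:-A, 9:-B, 10:-B, 11:-C, 12:+B
Rule 3 (four of five consecutive points beyond the same 1σ limit) is satisfied at point 9.

rule 3 at point 9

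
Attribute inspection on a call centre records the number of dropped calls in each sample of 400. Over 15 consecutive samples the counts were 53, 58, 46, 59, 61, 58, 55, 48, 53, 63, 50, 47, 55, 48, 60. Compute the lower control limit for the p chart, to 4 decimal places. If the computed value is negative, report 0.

0.0843

p̄ = Σdᵢ / (k·n) = 814 / (15 × 400) = 0.13567
LCL = p̄ − 3·√(p̄(1−p̄)/n) = 0.13567 − 3 × 0.01712 = 0.08430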